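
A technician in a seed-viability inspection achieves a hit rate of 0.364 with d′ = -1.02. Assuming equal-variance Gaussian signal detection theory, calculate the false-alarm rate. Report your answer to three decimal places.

z(hit rate) = z(0.364) = -0.3478
z(FA) = z(H) − d' = -0.3478 − (-1.02) = 0.6722
false-alarm rate = Φ(0.6722) = 0.7493

false-alarm rate = 0.749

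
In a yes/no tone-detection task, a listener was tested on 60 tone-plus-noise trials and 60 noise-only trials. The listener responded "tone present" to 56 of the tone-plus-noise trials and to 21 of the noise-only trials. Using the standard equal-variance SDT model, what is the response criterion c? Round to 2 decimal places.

c = -0.56

H = 56/60 = 0.9333
FA = 21/60 = 0.3500
z(H) = z(0.9333) = 1.5008
z(FA) = z(0.3500) = -0.3853
c = −½·[z(H) + z(FA)] = −0.5 × (1.5008 + (-0.3853)) = -0.55775
c < 0: the listener has a liberal response bias.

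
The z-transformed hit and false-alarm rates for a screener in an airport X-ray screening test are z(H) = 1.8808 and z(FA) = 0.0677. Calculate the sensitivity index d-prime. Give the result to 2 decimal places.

d-prime = 1.81

d' = z(H) − z(FA) = 1.8808 − 0.0677 = 1.8131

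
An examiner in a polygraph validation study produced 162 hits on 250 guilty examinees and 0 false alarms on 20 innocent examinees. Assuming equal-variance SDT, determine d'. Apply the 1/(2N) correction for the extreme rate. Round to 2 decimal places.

d' = 2.34

The false-alarm rate is 0/20 = 0, so apply the 1/(2N) correction: FA → 1/(2·20) = 0.02500.
z(H) = z(0.64800) = 0.380
z(FA) = z(0.02500) = -1.960
d' = 0.380 − (-1.960) = 2.340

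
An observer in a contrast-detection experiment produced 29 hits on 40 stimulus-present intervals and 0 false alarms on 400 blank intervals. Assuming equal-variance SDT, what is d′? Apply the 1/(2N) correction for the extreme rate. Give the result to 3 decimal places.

The false-alarm rate is 0/400 = 0, so apply the 1/(2N) correction: FA → 1/(2·400) = 0.00125.
z(H) = z(0.72500) = 0.5978
z(FA) = z(0.00125) = -3.0233
d' = 0.5978 − (-3.0233) = 3.6211

d′ = 3.621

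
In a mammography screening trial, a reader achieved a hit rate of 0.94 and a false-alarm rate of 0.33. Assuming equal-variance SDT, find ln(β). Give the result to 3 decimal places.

ln β = -1.112

z(H) = z(0.94) = 1.5548
z(FA) = z(0.33) = -0.4399
ln β = −½·[z(H)² − z(FA)²] = −0.5 × (2.4174 − 0.1935) = -1.11195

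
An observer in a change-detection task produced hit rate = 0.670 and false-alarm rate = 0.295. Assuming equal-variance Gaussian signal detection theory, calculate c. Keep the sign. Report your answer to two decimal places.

z(H) = z(0.670) = 0.440
z(FA) = z(0.295) = -0.539
c = −½·[z(H) + z(FA)] = −0.5 × (0.440 + (-0.539)) = 0.0495
c > 0: the observer has a conservative response bias.

c = 0.05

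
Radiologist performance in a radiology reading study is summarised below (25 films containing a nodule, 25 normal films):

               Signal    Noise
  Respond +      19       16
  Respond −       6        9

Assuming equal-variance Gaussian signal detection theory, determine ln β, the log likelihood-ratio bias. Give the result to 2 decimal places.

H = 19/25 = 0.7600
FA = 16/25 = 0.6400
z(0.7600) = 0.706, z(0.6400) = 0.358
ln β = −½·[z(H)² − z(FA)²] = −0.5 × (0.498 − 0.128) = -0.185

ln β = -0.19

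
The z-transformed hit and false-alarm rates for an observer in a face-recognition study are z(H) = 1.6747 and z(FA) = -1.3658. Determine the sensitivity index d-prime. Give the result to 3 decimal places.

d' = z(H) − z(FA) = 1.6747 − (-1.3658) = 3.0405

d-prime = 3.041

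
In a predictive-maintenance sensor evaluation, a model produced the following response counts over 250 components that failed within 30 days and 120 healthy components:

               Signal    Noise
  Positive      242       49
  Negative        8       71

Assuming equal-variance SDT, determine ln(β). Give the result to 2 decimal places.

H = 242/250 = 0.9680
FA = 49/120 = 0.4083
Φ⁻¹(H) = 1.852
Φ⁻¹(FA) = -0.232
ln β = −½·[z(H)² − z(FA)²] = −0.5 × (3.430 − 0.054) = -1.688

ln β = -1.69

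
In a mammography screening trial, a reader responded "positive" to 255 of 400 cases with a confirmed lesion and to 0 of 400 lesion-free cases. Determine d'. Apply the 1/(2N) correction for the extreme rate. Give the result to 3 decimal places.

The false-alarm rate is 0/400 = 0, so apply the 1/(2N) correction: FA → 1/(2·400) = 0.00125.
z(H) = z(0.63750) = 0.3518
z(FA) = z(0.00125) = -3.0233
d' = 0.3518 − (-3.0233) = 3.3751

d' = 3.375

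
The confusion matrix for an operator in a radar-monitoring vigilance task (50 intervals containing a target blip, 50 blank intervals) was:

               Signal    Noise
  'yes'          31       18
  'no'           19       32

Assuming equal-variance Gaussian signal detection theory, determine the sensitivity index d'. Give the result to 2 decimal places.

d' = 0.66

H = 31/50 = 0.6200
FA = 18/50 = 0.3600
z(H) = z(0.6200) = 0.3055
z(FA) = z(0.3600) = -0.3585
d' = z(H) − z(FA) = 0.3055 − (-0.3585) = 0.6640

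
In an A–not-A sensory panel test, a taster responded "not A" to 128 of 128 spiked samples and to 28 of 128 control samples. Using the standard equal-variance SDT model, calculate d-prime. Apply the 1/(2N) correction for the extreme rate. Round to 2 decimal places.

The hit rate is 128/128 = 1, so apply the 1/(2N) correction: H → 1 − 1/(2·128) = 0.99609.
z(H) = z(0.99609) = 2.660
z(FA) = z(0.21875) = -0.776
d' = 2.660 − (-0.776) = 3.436

d-prime = 3.44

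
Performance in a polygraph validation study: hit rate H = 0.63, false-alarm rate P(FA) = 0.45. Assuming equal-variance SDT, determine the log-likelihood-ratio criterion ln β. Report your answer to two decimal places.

ln β = -0.05

z(H) = 0.332
z(FA) = -0.126
ln β = −½·[z(H)² − z(FA)²] = −0.5 × (0.110 − 0.016) = -0.047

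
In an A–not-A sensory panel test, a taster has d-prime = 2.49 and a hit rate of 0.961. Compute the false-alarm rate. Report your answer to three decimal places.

false-alarm rate = 0.233

z(hit rate) = z(0.961) = 1.7624
z(FA) = z(H) − d' = 1.7624 − 2.49 = -0.7276
false-alarm rate = Φ(-0.7276) = 0.2334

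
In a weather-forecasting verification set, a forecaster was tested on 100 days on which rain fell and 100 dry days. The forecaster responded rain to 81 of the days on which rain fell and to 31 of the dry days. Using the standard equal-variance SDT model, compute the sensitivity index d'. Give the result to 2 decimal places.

H = 81/100 = 0.8100
FA = 31/100 = 0.3100
z(H) = z(0.8100) = 0.878
z(FA) = z(0.3100) = -0.496
d' = z(H) − z(FA) = 0.878 − (-0.496) = 1.374

d' = 1.37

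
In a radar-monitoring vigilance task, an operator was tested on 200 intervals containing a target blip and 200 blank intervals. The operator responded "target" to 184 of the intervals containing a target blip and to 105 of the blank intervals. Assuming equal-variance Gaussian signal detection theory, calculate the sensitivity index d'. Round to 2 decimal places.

d' = 1.34

H = 184/200 = 0.9200
FA = 105/200 = 0.5250
z(H) = z(0.9200) = 1.405
z(FA) = z(0.5250) = 0.063
d' = z(H) − z(FA) = 1.405 − 0.063 = 1.342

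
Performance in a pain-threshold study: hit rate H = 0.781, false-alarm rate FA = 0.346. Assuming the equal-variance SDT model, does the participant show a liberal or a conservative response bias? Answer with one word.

z(H) = 0.776, z(FA) = -0.396
c = −½·(z(H) + z(FA)) = -0.190
c < 0 → liberal criterion (biased toward responding “yes”).

liberal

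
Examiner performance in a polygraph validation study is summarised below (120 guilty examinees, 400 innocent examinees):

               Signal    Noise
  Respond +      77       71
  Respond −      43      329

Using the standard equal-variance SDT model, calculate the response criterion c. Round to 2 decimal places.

H = 77/120 = 0.6417
FA = 71/400 = 0.1775
z(H) = z(0.6417) = 0.3630
z(FA) = z(0.1775) = -0.9249
c = −½·[z(H) + z(FA)] = −0.5 × (0.3630 + (-0.9249)) = 0.28095
c > 0: the examiner has a conservative response bias.

c = 0.28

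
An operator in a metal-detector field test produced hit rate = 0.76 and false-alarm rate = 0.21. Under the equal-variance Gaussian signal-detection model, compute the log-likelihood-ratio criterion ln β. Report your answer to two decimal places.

ln β = 0.08

z(H) = 0.706
z(FA) = -0.806
ln β = −½·[z(H)² − z(FA)²] = −0.5 × (0.498 − 0.650) = 0.076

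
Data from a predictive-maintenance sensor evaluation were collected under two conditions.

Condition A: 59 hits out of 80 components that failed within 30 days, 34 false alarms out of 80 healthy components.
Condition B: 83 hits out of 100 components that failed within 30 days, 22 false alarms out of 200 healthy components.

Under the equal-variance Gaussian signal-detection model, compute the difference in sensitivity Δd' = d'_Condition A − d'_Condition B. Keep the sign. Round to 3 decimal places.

Δd' = -1.356

Condition A: z(0.7375) = 0.6357, z(0.4250) = -0.1891, d' = 0.8248
Condition B: z(0.8300) = 0.9542, z(0.1100) = -1.2265, d' = 2.1807
Δd' = d'_Condition A − d'_Condition B = 0.8248 − 2.1807 = -1.3559
Condition B has the higher sensitivity.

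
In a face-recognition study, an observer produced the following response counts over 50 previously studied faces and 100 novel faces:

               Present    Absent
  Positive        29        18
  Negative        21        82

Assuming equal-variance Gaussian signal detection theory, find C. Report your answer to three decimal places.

C = 0.357

H = 29/50 = 0.5800
FA = 18/100 = 0.1800
z(H) = z(0.5800) = 0.2019
z(FA) = z(0.1800) = -0.9154
c = −½·[z(H) + z(FA)] = −0.5 × (0.2019 + (-0.9154)) = 0.35675
c > 0: the observer has a conservative response bias.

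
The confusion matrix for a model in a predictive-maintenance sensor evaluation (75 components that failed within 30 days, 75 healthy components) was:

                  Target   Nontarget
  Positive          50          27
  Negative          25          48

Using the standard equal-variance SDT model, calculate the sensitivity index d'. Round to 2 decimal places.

H = 50/75 = 0.6667
FA = 27/75 = 0.3600
z(0.6667) = 0.431, z(0.3600) = -0.358
d' = z(H) − z(FA) = 0.431 − (-0.358) = 0.789

d' = 0.79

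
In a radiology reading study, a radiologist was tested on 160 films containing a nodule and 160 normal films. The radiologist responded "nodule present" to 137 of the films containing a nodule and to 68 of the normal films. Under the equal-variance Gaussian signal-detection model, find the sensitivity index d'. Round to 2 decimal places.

d' = 1.25

H = 137/160 = 0.8562
FA = 68/160 = 0.4250
z(H) = z(0.8562) = 1.0634
z(FA) = z(0.4250) = -0.1891
d' = z(H) − z(FA) = 1.0634 − (-0.1891) = 1.2525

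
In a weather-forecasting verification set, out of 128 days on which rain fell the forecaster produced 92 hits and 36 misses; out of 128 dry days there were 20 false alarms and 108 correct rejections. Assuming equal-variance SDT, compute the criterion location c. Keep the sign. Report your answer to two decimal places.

c = 0.22

H = 92/128 = 0.7188
FA = 20/128 = 0.1562
z(H) = z(0.7188) = 0.579
z(FA) = z(0.1562) = -1.010
c = −½·[z(H) + z(FA)] = −0.5 × (0.579 + (-1.010)) = 0.2155
c > 0: the forecaster has a conservative response bias.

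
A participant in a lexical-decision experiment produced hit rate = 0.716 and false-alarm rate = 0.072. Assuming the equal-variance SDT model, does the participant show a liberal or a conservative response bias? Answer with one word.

conservative

z(H) = 0.571, z(FA) = -1.461
c = −½·(z(H) + z(FA)) = 0.445
c > 0 → conservative criterion (biased toward responding “no”).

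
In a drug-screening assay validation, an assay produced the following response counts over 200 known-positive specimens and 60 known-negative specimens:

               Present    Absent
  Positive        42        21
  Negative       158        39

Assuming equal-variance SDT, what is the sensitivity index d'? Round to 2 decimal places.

H = 42/200 = 0.2100
FA = 21/60 = 0.3500
z(0.2100) = -0.8064, z(0.3500) = -0.3853
d' = z(H) − z(FA) = -0.8064 − (-0.3853) = -0.4211

d' = -0.42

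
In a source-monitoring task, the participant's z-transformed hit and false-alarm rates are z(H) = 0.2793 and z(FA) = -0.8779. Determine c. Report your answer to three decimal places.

c = −½·[z(H) + z(FA)] = −½·(0.2793 + (-0.8779)) = 0.2993
c > 0: the participant has a conservative response bias.

c = 0.299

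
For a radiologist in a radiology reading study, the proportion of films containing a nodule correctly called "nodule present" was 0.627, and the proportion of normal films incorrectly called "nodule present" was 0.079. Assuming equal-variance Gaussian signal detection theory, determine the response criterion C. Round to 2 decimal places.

C = 0.54

z(0.627) = 0.3239, z(0.079) = -1.4118
c = −½·[z(H) + z(FA)] = −0.5 × (0.3239 + (-1.4118)) = 0.54395
c > 0: the radiologist has a conservative response bias.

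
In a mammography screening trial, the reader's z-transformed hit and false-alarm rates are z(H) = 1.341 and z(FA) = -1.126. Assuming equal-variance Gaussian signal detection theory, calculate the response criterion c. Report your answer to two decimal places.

c = −½·[z(H) + z(FA)] = −½·(1.341 + (-1.126)) = -0.1075
c < 0: the reader has a liberal response bias.

c = -0.11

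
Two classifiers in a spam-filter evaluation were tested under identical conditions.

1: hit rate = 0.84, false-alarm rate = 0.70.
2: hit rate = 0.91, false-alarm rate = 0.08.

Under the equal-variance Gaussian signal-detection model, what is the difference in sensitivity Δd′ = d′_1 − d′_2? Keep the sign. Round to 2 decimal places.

Δd′ = -2.28

1: z(0.84) = 0.994, z(0.70) = 0.524, d' = 0.470
2: z(0.91) = 1.341, z(0.08) = -1.405, d' = 2.746
Δd' = d'_1 − d'_2 = 0.470 − 2.746 = -2.276
2 has the higher sensitivity.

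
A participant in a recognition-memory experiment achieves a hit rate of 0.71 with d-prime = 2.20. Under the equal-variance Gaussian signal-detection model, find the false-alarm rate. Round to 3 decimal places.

false-alarm rate = 0.050

z(hit rate) = z(0.71) = 0.5534
z(FA) = z(H) − d' = 0.5534 − 2.20 = -1.6466
false-alarm rate = Φ(-1.6466) = 0.0498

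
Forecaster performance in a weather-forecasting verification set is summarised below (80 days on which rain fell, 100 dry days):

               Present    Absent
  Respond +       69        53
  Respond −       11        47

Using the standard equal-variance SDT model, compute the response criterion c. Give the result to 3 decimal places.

c = -0.583

H = 69/80 = 0.8625
FA = 53/100 = 0.5300
z(H) = 1.0916
z(FA) = 0.0753
c = −½·[z(H) + z(FA)] = −0.5 × (1.0916 + 0.0753) = -0.58345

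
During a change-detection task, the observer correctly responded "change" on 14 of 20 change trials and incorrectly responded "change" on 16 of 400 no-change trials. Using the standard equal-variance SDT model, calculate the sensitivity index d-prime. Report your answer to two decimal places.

d-prime = 2.28

H = 14/20 = 0.7000
FA = 16/400 = 0.0400
z(0.7000) = 0.524, z(0.0400) = -1.751
d' = z(H) − z(FA) = 0.524 − (-1.751) = 2.275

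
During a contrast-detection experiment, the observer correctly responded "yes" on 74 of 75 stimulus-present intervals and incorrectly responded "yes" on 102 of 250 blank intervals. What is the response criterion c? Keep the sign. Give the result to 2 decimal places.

c = -0.99

H = 74/75 = 0.9867
FA = 102/250 = 0.4080
z(H) = z(0.9867) = 2.217
z(FA) = z(0.4080) = -0.233
c = −½·[z(H) + z(FA)] = −0.5 × (2.217 + (-0.233)) = -0.992
c < 0: the observer has a liberal response bias.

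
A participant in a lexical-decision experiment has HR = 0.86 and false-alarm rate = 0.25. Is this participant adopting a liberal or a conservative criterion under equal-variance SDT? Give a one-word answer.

liberal

z(H) = 1.080, z(FA) = -0.674
c = −½·(z(H) + z(FA)) = -0.203
c < 0 → liberal criterion (biased toward responding “yes”).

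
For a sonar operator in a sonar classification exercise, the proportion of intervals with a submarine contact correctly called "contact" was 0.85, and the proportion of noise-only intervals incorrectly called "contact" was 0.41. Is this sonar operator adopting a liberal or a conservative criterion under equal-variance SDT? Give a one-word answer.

liberal

z(H) = 1.036, z(FA) = -0.228
c = −½·(z(H) + z(FA)) = -0.404
c < 0 → liberal criterion (biased toward responding “yes”).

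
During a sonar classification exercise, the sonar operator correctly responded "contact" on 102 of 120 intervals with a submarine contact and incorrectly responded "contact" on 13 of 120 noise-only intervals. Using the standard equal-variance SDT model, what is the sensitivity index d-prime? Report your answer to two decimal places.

d-prime = 2.27

H = 102/120 = 0.8500
FA = 13/120 = 0.1083
z(H) = 1.036
z(FA) = -1.236
d' = z(H) − z(FA) = 1.036 − (-1.236) = 2.272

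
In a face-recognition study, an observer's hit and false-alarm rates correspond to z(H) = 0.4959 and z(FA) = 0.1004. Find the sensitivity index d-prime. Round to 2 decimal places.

d-prime = 0.40

d' = z(H) − z(FA) = 0.4959 − 0.1004 = 0.3955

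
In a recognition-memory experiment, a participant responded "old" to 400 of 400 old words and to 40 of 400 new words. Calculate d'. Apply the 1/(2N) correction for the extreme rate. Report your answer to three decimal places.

d' = 4.305

The hit rate is 400/400 = 1, so apply the 1/(2N) correction: H → 1 − 1/(2·400) = 0.99875.
z(H) = z(0.99875) = 3.0233
z(FA) = z(0.10000) = -1.2816
d' = 3.0233 − (-1.2816) = 4.3049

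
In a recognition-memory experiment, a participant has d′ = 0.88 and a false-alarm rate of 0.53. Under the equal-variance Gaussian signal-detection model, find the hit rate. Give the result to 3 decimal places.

z(false-alarm rate) = z(0.53) = 0.0753
z(H) = z(FA) + d' = 0.0753 + 0.88 = 0.9553
hit rate = Φ(0.9553) = 0.8303

hit rate = 0.830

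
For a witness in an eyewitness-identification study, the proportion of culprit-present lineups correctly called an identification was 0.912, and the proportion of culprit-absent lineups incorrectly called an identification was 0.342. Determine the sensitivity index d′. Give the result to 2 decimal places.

Φ⁻¹(H) = Φ⁻¹(0.912) = 1.3532
Φ⁻¹(FA) = Φ⁻¹(0.342) = -0.4070
d' = z(H) − z(FA) = 1.3532 − (-0.4070) = 1.7602

d′ = 1.76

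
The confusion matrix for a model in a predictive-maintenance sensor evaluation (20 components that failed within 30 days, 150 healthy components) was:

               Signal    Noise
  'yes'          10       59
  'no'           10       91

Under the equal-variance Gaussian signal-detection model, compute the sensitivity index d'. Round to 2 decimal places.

d' = 0.27

H = 10/20 = 0.5000
FA = 59/150 = 0.3933
z(H) = 0.000
z(FA) = -0.271
d' = z(H) − z(FA) = 0.000 − (-0.271) = 0.271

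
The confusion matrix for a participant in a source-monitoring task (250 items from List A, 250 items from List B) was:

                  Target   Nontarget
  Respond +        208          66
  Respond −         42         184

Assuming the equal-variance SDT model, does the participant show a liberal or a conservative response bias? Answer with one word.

liberal

z(H) = 0.962, z(FA) = -0.631
c = −½·(z(H) + z(FA)) = -0.1655
c < 0 → liberal criterion (biased toward responding “yes”).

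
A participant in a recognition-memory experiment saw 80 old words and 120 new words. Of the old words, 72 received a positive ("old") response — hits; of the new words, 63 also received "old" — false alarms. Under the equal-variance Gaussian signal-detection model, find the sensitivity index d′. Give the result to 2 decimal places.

d′ = 1.22

H = 72/80 = 0.9000
FA = 63/120 = 0.5250
Φ⁻¹(H) = Φ⁻¹(0.9000) = 1.2816
Φ⁻¹(FA) = Φ⁻¹(0.5250) = 0.0627
d' = z(H) − z(FA) = 1.2816 − 0.0627 = 1.2189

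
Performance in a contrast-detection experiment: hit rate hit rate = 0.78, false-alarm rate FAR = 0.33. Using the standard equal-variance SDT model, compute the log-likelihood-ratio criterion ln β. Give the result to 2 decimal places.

z(0.78) = 0.772, z(0.33) = -0.440
ln β = −½·[z(H)² − z(FA)²] = −0.5 × (0.596 − 0.194) = -0.201

ln β = -0.20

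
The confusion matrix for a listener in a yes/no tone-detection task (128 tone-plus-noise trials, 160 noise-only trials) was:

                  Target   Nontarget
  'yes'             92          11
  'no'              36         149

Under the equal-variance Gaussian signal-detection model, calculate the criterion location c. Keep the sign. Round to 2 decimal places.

H = 92/128 = 0.7188
FA = 11/160 = 0.0688
z(H) = 0.5793
z(FA) = -1.4848
c = −½·[z(H) + z(FA)] = −0.5 × (0.5793 + (-1.4848)) = 0.45275

c = 0.45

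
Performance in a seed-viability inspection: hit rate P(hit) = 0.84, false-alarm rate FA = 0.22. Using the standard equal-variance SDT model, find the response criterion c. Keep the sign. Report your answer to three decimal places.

c = -0.111

Φ⁻¹(H) = 0.9945
Φ⁻¹(FA) = -0.7722
c = −½·[z(H) + z(FA)] = −0.5 × (0.9945 + (-0.7722)) = -0.11115
c < 0: the technician has a liberal response bias.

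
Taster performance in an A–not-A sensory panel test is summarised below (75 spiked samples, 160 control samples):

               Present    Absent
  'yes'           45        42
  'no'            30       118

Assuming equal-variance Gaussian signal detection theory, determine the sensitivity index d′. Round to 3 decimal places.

H = 45/75 = 0.6000
FA = 42/160 = 0.2625
Φ⁻¹(H) = Φ⁻¹(0.6000) = 0.2533
Φ⁻¹(FA) = Φ⁻¹(0.2625) = -0.6357
d' = z(H) − z(FA) = 0.2533 − (-0.6357) = 0.8890

d′ = 0.889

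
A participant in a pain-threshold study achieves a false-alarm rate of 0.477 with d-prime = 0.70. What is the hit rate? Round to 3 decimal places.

hit rate = 0.740

z(false-alarm rate) = z(0.477) = -0.0577
z(H) = z(FA) + d' = -0.0577 + 0.70 = 0.6423
hit rate = Φ(0.6423) = 0.7397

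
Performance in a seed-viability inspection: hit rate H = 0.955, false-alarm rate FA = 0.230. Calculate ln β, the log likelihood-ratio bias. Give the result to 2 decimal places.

ln β = -1.16

z(0.955) = 1.695, z(0.230) = -0.739
ln β = −½·[z(H)² − z(FA)²] = −0.5 × (2.873 − 0.546) = -1.1635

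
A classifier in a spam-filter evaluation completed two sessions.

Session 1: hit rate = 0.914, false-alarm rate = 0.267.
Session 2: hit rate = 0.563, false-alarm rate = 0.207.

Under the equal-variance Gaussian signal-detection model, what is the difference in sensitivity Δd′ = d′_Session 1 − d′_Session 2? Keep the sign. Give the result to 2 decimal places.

Session 1: z(0.914) = 1.366, z(0.267) = -0.622, d' = 1.988
Session 2: z(0.563) = 0.159, z(0.207) = -0.817, d' = 0.976
Δd' = d'_Session 1 − d'_Session 2 = 1.988 − 0.976 = 1.012
Session 1 has the higher sensitivity.

Δd′ = 1.01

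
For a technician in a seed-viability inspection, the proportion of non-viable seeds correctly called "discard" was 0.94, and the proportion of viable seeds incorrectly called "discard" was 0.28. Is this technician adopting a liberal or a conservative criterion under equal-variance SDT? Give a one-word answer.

liberal

z(H) = 1.555, z(FA) = -0.583
c = −½·(z(H) + z(FA)) = -0.486
c < 0 → liberal criterion (biased toward responding “yes”).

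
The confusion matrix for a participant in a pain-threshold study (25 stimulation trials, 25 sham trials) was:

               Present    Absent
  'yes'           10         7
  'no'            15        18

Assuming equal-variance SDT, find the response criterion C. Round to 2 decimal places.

C = 0.42

H = 10/25 = 0.4000
FA = 7/25 = 0.2800
z(0.4000) = -0.253, z(0.2800) = -0.583
c = −½·[z(H) + z(FA)] = −0.5 × (-0.253 + (-0.583)) = 0.418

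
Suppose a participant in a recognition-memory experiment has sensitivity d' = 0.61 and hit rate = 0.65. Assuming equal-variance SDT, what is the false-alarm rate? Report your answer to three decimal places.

false-alarm rate = 0.411

z(hit rate) = z(0.65) = 0.3853
z(FA) = z(H) − d' = 0.3853 − 0.61 = -0.2247
false-alarm rate = Φ(-0.2247) = 0.4111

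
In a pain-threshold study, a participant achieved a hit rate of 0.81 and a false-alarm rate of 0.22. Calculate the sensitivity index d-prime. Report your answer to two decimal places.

d-prime = 1.65

z(0.81) = 0.8779, z(0.22) = -0.7722
d' = z(H) − z(FA) = 0.8779 − (-0.7722) = 1.6501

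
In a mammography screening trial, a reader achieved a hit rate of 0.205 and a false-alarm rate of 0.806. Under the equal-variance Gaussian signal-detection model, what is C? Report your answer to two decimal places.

z(H) = -0.824
z(FA) = 0.863
c = −½·[z(H) + z(FA)] = −0.5 × (-0.824 + 0.863) = -0.0195

C = -0.02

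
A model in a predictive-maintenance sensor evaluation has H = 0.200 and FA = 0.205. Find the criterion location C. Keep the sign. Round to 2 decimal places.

Φ⁻¹(H) = -0.8416
Φ⁻¹(FA) = -0.8239
c = −½·[z(H) + z(FA)] = −0.5 × (-0.8416 + (-0.8239)) = 0.83275
c > 0: the model has a conservative response bias.

C = 0.83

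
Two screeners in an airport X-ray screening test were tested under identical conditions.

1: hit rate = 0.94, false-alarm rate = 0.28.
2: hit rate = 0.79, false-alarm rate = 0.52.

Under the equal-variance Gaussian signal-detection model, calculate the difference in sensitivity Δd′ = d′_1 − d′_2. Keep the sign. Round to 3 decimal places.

Δd′ = 1.381

1: z(0.94) = 1.5548, z(0.28) = -0.5828, d' = 2.1376
2: z(0.79) = 0.8064, z(0.52) = 0.0502, d' = 0.7562
Δd' = d'_1 − d'_2 = 2.1376 − 0.7562 = 1.3814
1 has the higher sensitivity.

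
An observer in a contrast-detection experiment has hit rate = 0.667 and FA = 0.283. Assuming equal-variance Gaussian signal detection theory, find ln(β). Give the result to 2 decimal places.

ln β = 0.07

Φ⁻¹(H) = 0.432
Φ⁻¹(FA) = -0.574
ln β = −½·[z(H)² − z(FA)²] = −0.5 × (0.187 − 0.329) = 0.071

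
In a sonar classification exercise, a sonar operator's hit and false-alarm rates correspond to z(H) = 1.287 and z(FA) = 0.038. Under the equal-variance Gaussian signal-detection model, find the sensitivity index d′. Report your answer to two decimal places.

d' = z(H) − z(FA) = 1.287 − 0.038 = 1.249

d′ = 1.25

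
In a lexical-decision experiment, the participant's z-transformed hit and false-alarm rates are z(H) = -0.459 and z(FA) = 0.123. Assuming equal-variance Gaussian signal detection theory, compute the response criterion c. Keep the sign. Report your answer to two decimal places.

c = 0.17

c = −½·[z(H) + z(FA)] = −½·(-0.459 + 0.123) = 0.168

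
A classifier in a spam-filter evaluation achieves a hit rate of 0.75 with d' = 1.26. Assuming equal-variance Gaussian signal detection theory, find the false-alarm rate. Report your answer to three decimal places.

false-alarm rate = 0.279

z(hit rate) = z(0.75) = 0.6745
z(FA) = z(H) − d' = 0.6745 − 1.26 = -0.5855
false-alarm rate = Φ(-0.5855) = 0.2791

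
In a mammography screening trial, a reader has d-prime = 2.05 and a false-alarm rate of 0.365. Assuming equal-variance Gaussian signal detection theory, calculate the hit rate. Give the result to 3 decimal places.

hit rate = 0.956

z(false-alarm rate) = z(0.365) = -0.3451
z(H) = z(FA) + d' = -0.3451 + 2.05 = 1.7049
hit rate = Φ(1.7049) = 0.9559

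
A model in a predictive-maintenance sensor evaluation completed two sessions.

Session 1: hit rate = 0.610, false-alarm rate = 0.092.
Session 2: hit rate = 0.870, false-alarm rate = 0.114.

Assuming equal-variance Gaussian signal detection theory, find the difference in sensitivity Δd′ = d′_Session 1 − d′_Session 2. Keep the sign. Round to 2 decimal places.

Session 1: z(0.610) = 0.279, z(0.092) = -1.329, d' = 1.608
Session 2: z(0.870) = 1.126, z(0.114) = -1.206, d' = 2.332
Δd' = d'_Session 1 − d'_Session 2 = 1.608 − 2.332 = -0.724
Session 2 has the higher sensitivity.

Δd′ = -0.72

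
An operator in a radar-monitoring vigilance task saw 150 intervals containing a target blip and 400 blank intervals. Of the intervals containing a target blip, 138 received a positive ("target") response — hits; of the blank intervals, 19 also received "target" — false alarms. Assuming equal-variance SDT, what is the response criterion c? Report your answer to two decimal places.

c = 0.13

H = 138/150 = 0.9200
FA = 19/400 = 0.0475
z(H) = 1.405
z(FA) = -1.670
c = −½·[z(H) + z(FA)] = −0.5 × (1.405 + (-1.670)) = 0.1325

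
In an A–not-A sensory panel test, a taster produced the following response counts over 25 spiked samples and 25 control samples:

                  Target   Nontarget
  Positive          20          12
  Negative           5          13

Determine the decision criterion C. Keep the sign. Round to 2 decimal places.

H = 20/25 = 0.8000
FA = 12/25 = 0.4800
z(H) = z(0.8000) = 0.8416
z(FA) = z(0.4800) = -0.0502
c = −½·[z(H) + z(FA)] = −0.5 × (0.8416 + (-0.0502)) = -0.3957

C = -0.40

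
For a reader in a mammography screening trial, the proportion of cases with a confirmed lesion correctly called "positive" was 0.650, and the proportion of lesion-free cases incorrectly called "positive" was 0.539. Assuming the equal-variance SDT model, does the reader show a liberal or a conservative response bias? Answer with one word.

liberal

z(H) = 0.385, z(FA) = 0.098
c = −½·(z(H) + z(FA)) = -0.2415
c < 0 → liberal criterion (biased toward responding “yes”).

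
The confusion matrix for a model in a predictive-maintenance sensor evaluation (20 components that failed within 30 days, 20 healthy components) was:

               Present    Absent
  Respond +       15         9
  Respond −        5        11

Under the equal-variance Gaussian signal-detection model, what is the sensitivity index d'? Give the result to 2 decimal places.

H = 15/20 = 0.7500
FA = 9/20 = 0.4500
z(H) = 0.674
z(FA) = -0.126
d' = z(H) − z(FA) = 0.674 − (-0.126) = 0.800

d' = 0.80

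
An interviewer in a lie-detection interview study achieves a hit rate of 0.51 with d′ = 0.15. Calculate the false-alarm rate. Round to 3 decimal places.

false-alarm rate = 0.450

z(hit rate) = z(0.51) = 0.0251
z(FA) = z(H) − d' = 0.0251 − 0.15 = -0.1249
false-alarm rate = Φ(-0.1249) = 0.4503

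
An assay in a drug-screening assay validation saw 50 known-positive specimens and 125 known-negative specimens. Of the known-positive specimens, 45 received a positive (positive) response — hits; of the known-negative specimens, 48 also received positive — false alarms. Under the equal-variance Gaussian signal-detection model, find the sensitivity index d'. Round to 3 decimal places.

H = 45/50 = 0.9000
FA = 48/125 = 0.3840
z(0.9000) = 1.2816, z(0.3840) = -0.2950
d' = z(H) − z(FA) = 1.2816 − (-0.2950) = 1.5766

d' = 1.577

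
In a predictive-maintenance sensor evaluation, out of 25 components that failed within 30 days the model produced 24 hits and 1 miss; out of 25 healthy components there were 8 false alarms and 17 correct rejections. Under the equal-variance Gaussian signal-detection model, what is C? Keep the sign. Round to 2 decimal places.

C = -0.64

H = 24/25 = 0.9600
FA = 8/25 = 0.3200
z(H) = z(0.9600) = 1.751
z(FA) = z(0.3200) = -0.468
c = −½·[z(H) + z(FA)] = −0.5 × (1.751 + (-0.468)) = -0.6415
c < 0: the model has a liberal response bias.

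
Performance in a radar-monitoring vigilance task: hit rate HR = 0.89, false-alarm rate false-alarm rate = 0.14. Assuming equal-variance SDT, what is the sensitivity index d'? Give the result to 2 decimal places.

d' = 2.31

Φ⁻¹(H) = 1.2265
Φ⁻¹(FA) = -1.0803
d' = z(H) − z(FA) = 1.2265 − (-1.0803) = 2.3068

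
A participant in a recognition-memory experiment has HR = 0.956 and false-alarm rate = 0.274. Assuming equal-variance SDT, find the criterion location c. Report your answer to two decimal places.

c = -0.55

z(0.956) = 1.7060, z(0.274) = -0.6008
c = −½·[z(H) + z(FA)] = −0.5 × (1.7060 + (-0.6008)) = -0.5526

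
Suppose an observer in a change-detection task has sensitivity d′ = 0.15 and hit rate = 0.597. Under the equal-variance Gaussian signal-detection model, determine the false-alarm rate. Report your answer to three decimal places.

false-alarm rate = 0.538

z(hit rate) = z(0.597) = 0.2456
z(FA) = z(H) − d' = 0.2456 − 0.15 = 0.0956
false-alarm rate = Φ(0.0956) = 0.5381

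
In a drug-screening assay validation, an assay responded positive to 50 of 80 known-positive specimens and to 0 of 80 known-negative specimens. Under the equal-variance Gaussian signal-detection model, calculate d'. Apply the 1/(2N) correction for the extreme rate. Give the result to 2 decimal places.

d' = 2.82

The false-alarm rate is 0/80 = 0, so apply the 1/(2N) correction: FA → 1/(2·80) = 0.00625.
z(H) = z(0.62500) = 0.319
z(FA) = z(0.00625) = -2.498
d' = 0.319 − (-2.498) = 2.817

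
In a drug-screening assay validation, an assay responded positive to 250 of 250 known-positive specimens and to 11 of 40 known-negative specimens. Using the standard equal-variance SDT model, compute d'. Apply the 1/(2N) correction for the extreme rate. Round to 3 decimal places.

The hit rate is 250/250 = 1, so apply the 1/(2N) correction: H → 1 − 1/(2·250) = 0.99800.
z(H) = z(0.99800) = 2.8782
z(FA) = z(0.27500) = -0.5978
d' = 2.8782 − (-0.5978) = 3.4760

d' = 3.476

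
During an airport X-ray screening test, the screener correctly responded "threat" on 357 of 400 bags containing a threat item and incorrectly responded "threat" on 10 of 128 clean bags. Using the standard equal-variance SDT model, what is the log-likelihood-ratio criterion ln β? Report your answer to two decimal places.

H = 357/400 = 0.8925
FA = 10/128 = 0.0781
Φ⁻¹(H) = Φ⁻¹(0.8925) = 1.240
Φ⁻¹(FA) = Φ⁻¹(0.0781) = -1.418
ln β = −½·[z(H)² − z(FA)²] = −0.5 × (1.538 − 2.011) = 0.2365

ln β = 0.24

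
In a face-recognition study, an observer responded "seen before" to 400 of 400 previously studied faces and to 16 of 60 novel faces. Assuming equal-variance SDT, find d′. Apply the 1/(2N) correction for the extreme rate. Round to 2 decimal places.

d′ = 3.65

The hit rate is 400/400 = 1, so apply the 1/(2N) correction: H → 1 − 1/(2·400) = 0.99875.
z(H) = z(0.99875) = 3.023
z(FA) = z(0.26667) = -0.623
d' = 3.023 − (-0.623) = 3.646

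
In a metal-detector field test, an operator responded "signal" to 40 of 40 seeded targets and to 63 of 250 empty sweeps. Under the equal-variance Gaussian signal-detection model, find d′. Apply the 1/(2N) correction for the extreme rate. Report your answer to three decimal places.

d′ = 2.910

The hit rate is 40/40 = 1, so apply the 1/(2N) correction: H → 1 − 1/(2·40) = 0.98750.
z(H) = z(0.98750) = 2.2414
z(FA) = z(0.25200) = -0.6682
d' = 2.2414 − (-0.6682) = 2.9096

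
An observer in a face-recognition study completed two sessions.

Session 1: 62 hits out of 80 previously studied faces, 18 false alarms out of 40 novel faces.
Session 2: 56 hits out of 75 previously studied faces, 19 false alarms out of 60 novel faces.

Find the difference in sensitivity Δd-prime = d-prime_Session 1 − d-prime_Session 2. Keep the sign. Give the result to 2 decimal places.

Session 1: z(0.7750) = 0.755, z(0.4500) = -0.126, d' = 0.881
Session 2: z(0.7467) = 0.664, z(0.3167) = -0.477, d' = 1.141
Δd' = d'_Session 1 − d'_Session 2 = 0.881 − 1.141 = -0.260
Session 2 has the higher sensitivity.

Δd-prime = -0.26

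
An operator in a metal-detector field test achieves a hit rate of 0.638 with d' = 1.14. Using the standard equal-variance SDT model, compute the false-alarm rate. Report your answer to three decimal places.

false-alarm rate = 0.216

z(hit rate) = z(0.638) = 0.3531
z(FA) = z(H) − d' = 0.3531 − 1.14 = -0.7869
false-alarm rate = Φ(-0.7869) = 0.2157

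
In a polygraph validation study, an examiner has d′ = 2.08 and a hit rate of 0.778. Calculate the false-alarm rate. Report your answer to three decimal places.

false-alarm rate = 0.094

z(hit rate) = z(0.778) = 0.7655
z(FA) = z(H) − d' = 0.7655 − 2.08 = -1.3145
false-alarm rate = Φ(-1.3145) = 0.0943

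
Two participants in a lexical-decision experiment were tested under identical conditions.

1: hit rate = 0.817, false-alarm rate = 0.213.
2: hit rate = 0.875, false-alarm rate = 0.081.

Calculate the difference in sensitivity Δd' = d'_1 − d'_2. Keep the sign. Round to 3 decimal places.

1: z(0.817) = 0.9040, z(0.213) = -0.7961, d' = 1.7001
2: z(0.875) = 1.1503, z(0.081) = -1.3984, d' = 2.5487
Δd' = d'_1 − d'_2 = 1.7001 − 2.5487 = -0.8486
2 has the higher sensitivity.

Δd' = -0.849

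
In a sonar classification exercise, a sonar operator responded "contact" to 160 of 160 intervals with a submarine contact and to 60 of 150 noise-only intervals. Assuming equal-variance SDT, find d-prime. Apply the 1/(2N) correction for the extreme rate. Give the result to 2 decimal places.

The hit rate is 160/160 = 1, so apply the 1/(2N) correction: H → 1 − 1/(2·160) = 0.99687.
z(H) = z(0.99687) = 2.734
z(FA) = z(0.40000) = -0.253
d' = 2.734 − (-0.253) = 2.987

d-prime = 2.99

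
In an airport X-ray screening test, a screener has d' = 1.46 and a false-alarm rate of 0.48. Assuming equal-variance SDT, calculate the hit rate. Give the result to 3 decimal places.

z(false-alarm rate) = z(0.48) = -0.0502
z(H) = z(FA) + d' = -0.0502 + 1.46 = 1.4098
hit rate = Φ(1.4098) = 0.9207

hit rate = 0.921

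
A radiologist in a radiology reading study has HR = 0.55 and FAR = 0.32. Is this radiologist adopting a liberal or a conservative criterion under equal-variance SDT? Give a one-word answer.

conservative

z(H) = 0.126, z(FA) = -0.468
c = −½·(z(H) + z(FA)) = 0.171
c > 0 → conservative criterion (biased toward responding “no”).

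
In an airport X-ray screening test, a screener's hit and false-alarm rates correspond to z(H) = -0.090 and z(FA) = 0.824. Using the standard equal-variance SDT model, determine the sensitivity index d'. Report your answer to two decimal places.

d' = -0.91

d' = z(H) − z(FA) = -0.090 − 0.824 = -0.914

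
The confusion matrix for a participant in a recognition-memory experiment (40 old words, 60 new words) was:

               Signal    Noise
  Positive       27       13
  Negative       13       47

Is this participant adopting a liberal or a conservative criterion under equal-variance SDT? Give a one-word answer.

z(H) = 0.454, z(FA) = -0.784
c = −½·(z(H) + z(FA)) = 0.165
c > 0 → conservative criterion (biased toward responding “no”).

conservative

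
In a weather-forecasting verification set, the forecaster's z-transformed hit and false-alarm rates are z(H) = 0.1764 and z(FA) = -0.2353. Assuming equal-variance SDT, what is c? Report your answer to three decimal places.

c = 0.029

c = −½·[z(H) + z(FA)] = −½·(0.1764 + (-0.2353)) = 0.02945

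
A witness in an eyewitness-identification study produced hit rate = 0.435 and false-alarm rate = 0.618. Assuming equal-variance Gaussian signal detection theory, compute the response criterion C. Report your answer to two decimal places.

C = -0.07

Φ⁻¹(0.435) = -0.1637, Φ⁻¹(0.618) = 0.3002
c = −½·[z(H) + z(FA)] = −0.5 × (-0.1637 + 0.3002) = -0.06825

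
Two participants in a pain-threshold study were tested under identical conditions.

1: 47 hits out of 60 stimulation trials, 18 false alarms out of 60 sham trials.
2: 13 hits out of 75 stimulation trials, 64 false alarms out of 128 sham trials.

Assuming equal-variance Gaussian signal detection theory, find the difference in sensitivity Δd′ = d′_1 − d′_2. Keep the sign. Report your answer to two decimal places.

1: z(0.7833) = 0.783, z(0.3000) = -0.524, d' = 1.307
2: z(0.1733) = -0.941, z(0.5000) = 0.000, d' = -0.941
Δd' = d'_1 − d'_2 = 1.307 − (-0.941) = 2.248
1 has the higher sensitivity.

Δd′ = 2.25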